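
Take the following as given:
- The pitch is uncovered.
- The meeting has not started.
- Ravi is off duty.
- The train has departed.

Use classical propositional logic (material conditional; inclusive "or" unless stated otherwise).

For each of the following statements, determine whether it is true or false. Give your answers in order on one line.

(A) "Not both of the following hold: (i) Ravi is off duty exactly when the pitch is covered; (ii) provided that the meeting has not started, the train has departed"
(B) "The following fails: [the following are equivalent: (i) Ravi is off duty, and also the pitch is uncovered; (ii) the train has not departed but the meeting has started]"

Let R = "Ravi is on call" (F), P = "the pitch is covered" (F), Q = "the meeting has started" (F), S = "the train has departed" (T).

(A): In symbols: (¬R ↔ P) ↑ (¬Q → S)

¬R = ¬F = T
¬R ↔ P = T ↔ F = F
¬Q = ¬F = T
¬Q → S = T → T = T
(¬R ↔ P) ↑ (¬Q → S) = F ↑ T = T
Thus (A) is true.

(B): This is ¬((¬R ∧ ¬P) ↔ (¬S ∧ Q)).

¬R = ¬F = T
¬P = ¬F = T
¬R ∧ ¬P = T ∧ T = T
¬S = ¬T = F
¬S ∧ Q = F ∧ F = F
(¬R ∧ ¬P) ↔ (¬S ∧ Q) = T ↔ F = F
¬((¬R ∧ ¬P) ↔ (¬S ∧ Q)) = ¬F = T
So (B) is true.

(A) T / (B) T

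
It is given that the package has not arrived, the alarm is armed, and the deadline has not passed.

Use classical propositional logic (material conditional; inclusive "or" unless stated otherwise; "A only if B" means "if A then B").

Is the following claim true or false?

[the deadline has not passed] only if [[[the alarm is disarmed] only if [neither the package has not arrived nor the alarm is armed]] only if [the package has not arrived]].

True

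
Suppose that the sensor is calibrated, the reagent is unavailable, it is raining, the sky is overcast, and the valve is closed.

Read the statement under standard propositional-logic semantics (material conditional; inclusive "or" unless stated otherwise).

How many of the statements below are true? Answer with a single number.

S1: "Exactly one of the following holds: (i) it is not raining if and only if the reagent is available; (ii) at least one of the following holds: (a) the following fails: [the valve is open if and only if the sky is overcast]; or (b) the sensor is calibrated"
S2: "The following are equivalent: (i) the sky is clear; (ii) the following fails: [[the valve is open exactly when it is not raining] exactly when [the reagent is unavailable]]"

Let R = "it is raining" (T), Q = "the reagent is available" (F), U = "the valve is open" (F), S = "the sky is overcast" (T), P = "the sensor is calibrated" (T).

S1: Formalization: (~R <-> Q) xor (~(U <-> S) | P)

~R = ~T = F
~R <-> Q = F <-> F = T
U <-> S = F <-> T = F
~(U <-> S) = ~F = T
~(U <-> S) | P = T | T = T
(~R <-> Q) xor (~(U <-> S) | P) = T xor T = F
Thus S1 is false.

S2: This is ~S <-> ~((U <-> ~R) <-> ~Q).

~S = ~T = F
~R = ~T = F
U <-> ~R = F <-> F = T
~Q = ~F = T
(U <-> ~R) <-> ~Q = T <-> T = T
~((U <-> ~R) <-> ~Q) = ~T = F
~S <-> ~((U <-> ~R) <-> ~Q) = F <-> F = T
Thus S2 is true.

Count: 1.

1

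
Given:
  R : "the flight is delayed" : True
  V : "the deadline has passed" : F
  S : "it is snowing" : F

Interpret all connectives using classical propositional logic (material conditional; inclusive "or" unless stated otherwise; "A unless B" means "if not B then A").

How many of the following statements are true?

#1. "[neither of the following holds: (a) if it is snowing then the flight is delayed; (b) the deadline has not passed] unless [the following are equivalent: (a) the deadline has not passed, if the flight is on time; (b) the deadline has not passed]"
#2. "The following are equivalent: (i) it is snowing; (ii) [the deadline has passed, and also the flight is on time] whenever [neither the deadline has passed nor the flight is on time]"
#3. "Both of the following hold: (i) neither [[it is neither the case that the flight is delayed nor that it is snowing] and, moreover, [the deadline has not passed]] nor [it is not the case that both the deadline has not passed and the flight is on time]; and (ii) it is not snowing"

#1: Formalization: ((S -> R) nor ~V) | ((~R -> ~V) <-> ~V)

S -> R = F -> T = T
~V = ~F = T
(S -> R) nor ~V = T nor T = F
~R = ~T = F
~V = ~F = T
~R -> ~V = F -> T = T
~V = ~F = T
(~R -> ~V) <-> ~V = T <-> T = T
((S -> R) nor ~V) | ((~R -> ~V) <-> ~V) = F | T = T
Hence #1 is true.

#2: Parsed as S <-> ((V nor ~R) -> (V & ~R))

~R = ~T = F
V nor ~R = F nor F = T
~R = ~T = F
V & ~R = F & F = F
(V nor ~R) -> (V & ~R) = T -> F = F
S <-> ((V nor ~R) -> (V & ~R)) = F <-> F = T
Thus #2 is true.

#3: Formalization: (((R nor S) & ~V) nor (~V nand ~R)) & ~S

R nor S = T nor F = F
~V = ~F = T
(R nor S) & ~V = F & T = F
~V = ~F = T
~R = ~T = F
~V nand ~R = T nand F = T
((R nor S) & ~V) nor (~V nand ~R) = F nor T = F
~S = ~F = T
(((R nor S) & ~V) nor (~V nand ~R)) & ~S = F & T = F
So #3 is false.

2 of the 3 statements are true.

2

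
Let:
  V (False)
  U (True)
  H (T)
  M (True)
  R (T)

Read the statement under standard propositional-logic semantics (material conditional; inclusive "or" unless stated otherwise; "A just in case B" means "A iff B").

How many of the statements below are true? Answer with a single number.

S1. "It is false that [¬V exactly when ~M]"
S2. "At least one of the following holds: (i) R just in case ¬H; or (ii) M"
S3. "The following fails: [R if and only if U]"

S1: Formalization: ~(~V <-> ~M)

~V = ~F = T
~M = ~T = F
~V <-> ~M = T <-> F = F
~(~V <-> ~M) = ~F = T
Hence S1 is true.

S2: In symbols: (R <-> ~H) | M

~H = ~T = F
R <-> ~H = T <-> F = F
(R <-> ~H) | M = F | T = T
Thus S2 is true.

S3: Formalization: ~(R <-> U)

R <-> U = T <-> T = T
~(R <-> U) = ~T = F
Hence S3 is false.

Count: 2.

2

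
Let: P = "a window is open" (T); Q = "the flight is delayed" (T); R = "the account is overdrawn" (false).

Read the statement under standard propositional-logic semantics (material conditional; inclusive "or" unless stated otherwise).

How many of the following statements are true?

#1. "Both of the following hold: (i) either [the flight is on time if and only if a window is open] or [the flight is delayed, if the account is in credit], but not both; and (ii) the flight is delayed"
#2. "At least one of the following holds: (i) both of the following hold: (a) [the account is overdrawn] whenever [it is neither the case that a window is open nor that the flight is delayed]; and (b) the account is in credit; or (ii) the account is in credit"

2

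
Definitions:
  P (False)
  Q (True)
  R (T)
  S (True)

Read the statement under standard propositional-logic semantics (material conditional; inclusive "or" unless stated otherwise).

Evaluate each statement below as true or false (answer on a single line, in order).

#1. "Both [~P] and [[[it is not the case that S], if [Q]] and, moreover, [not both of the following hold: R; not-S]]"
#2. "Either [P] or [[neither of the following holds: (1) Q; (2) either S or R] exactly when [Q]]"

#1 F / #2 F

#1: Parsed as ¬P ∧ ((Q → ¬S) ∧ (R ↑ ¬S))

¬P = ¬F = T
¬S = ¬T = F
Q → ¬S = T → F = F
¬S = ¬T = F
R ↑ ¬S = T ↑ F = T
(Q → ¬S) ∧ (R ↑ ¬S) = F ∧ T = F
¬P ∧ ((Q → ¬S) ∧ (R ↑ ¬S)) = T ∧ F = F
So #1 is false.

#2: This is P ∨ ((Q ↓ (S ∨ R)) ↔ Q).

S ∨ R = T ∨ T = T
Q ↓ (S ∨ R) = T ↓ T = F
(Q ↓ (S ∨ R)) ↔ Q = F ↔ T = F
P ∨ ((Q ↓ (S ∨ R)) ↔ Q) = F ∨ F = F
Thus #2 is false.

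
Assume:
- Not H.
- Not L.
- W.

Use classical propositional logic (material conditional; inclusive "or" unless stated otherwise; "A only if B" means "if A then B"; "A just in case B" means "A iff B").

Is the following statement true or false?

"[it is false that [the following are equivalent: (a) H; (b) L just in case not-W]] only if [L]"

false

Formalization: ~(H <-> (L <-> ~W)) -> L

~W = ~T = F
L <-> ~W = F <-> F = T
H <-> (L <-> ~W) = F <-> T = F
~(H <-> (L <-> ~W)) = ~F = T
~(H <-> (L <-> ~W)) -> L = T -> F = F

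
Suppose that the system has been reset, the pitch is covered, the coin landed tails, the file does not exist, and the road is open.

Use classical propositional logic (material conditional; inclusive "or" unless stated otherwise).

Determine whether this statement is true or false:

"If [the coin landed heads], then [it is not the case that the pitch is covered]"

True.

Let R = "the coin landed heads" (False), Q = "the pitch is covered" (True).
Parsed as R -> not Q

not Q = not True = False
R -> not Q = False -> False = True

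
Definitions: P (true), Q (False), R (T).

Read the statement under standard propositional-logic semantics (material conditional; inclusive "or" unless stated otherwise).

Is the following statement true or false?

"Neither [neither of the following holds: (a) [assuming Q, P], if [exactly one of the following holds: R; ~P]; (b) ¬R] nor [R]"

In symbols: (((R ⊕ ¬P) → (Q → P)) ↓ ¬R) ↓ R

¬P = ¬T = F
R ⊕ ¬P = T ⊕ F = T
Q → P = F → T = T
(R ⊕ ¬P) → (Q → P) = T → T = T
¬R = ¬T = F
((R ⊕ ¬P) → (Q → P)) ↓ ¬R = T ↓ F = F
(((R ⊕ ¬P) → (Q → P)) ↓ ¬R) ↓ R = F ↓ T = F

False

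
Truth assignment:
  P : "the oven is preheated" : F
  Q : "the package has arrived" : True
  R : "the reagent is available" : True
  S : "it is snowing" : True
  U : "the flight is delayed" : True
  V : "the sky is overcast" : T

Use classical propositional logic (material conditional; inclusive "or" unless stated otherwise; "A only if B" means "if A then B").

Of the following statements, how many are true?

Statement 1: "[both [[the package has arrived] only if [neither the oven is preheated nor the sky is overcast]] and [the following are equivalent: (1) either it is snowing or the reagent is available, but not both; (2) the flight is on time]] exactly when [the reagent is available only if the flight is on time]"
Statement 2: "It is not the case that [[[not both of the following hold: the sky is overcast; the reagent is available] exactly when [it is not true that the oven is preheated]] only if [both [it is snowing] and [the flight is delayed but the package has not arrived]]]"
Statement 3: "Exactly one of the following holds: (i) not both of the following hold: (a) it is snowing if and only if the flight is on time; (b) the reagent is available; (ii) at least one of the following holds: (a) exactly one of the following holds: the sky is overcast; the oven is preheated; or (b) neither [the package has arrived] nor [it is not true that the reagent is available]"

Statement 1: Parsed as ((Q → (P ↓ V)) ∧ ((S ⊕ R) ↔ ¬U)) ↔ (R → ¬U)

P ↓ V = F ↓ T = F
Q → (P ↓ V) = T → F = F
S ⊕ R = T ⊕ T = F
¬U = ¬T = F
(S ⊕ R) ↔ ¬U = F ↔ F = T
(Q → (P ↓ V)) ∧ ((S ⊕ R) ↔ ¬U) = F ∧ T = F
¬U = ¬T = F
R → ¬U = T → F = F
((Q → (P ↓ V)) ∧ ((S ⊕ R) ↔ ¬U)) ↔ (R → ¬U) = F ↔ F = T
Thus Statement 1 is true.

Statement 2: This is ¬(((V ↑ R) ↔ ¬P) → (S ∧ (U ∧ ¬Q))).

V ↑ R = T ↑ T = F
¬P = ¬F = T
(V ↑ R) ↔ ¬P = F ↔ T = F
¬Q = ¬T = F
U ∧ ¬Q = T ∧ F = F
S ∧ (U ∧ ¬Q) = T ∧ F = F
((V ↑ R) ↔ ¬P) → (S ∧ (U ∧ ¬Q)) = F → F = T
¬(((V ↑ R) ↔ ¬P) → (S ∧ (U ∧ ¬Q))) = ¬T = F
Hence Statement 2 is false.

Statement 3: This is ((S ↔ ¬U) ↑ R) ⊕ ((V ⊕ P) ∨ (Q ↓ ¬R)).

¬U = ¬T = F
S ↔ ¬U = T ↔ F = F
(S ↔ ¬U) ↑ R = F ↑ T = T
V ⊕ P = T ⊕ F = T
¬R = ¬T = F
Q ↓ ¬R = T ↓ F = F
(V ⊕ P) ∨ (Q ↓ ¬R) = T ∨ F = T
((S ↔ ¬U) ↑ R) ⊕ ((V ⊕ P) ∨ (Q ↓ ¬R)) = T ⊕ T = F
Hence Statement 3 is false.

True statements: 1 (Statement 1).

1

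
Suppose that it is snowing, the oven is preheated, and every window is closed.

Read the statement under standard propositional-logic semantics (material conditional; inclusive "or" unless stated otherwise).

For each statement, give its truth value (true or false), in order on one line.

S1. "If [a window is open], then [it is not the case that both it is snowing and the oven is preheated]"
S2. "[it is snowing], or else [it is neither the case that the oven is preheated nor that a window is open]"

Let R = "a window is open" (F), P = "it is snowing" (T), Q = "the oven is preheated" (T).

S1: This is R -> (P nand Q).

P nand Q = T nand T = F
R -> (P nand Q) = F -> F = T
Hence S1 is true.

S2: This is P | (Q nor R).

Q nor R = T nor F = F
P | (Q nor R) = T | F = T
Thus S2 is true.

S1 T; S2 T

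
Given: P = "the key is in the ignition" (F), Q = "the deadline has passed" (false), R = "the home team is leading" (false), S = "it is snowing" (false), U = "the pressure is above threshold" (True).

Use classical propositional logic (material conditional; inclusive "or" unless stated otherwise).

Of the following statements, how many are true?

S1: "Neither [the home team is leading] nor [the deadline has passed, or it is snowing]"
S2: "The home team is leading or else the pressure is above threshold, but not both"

2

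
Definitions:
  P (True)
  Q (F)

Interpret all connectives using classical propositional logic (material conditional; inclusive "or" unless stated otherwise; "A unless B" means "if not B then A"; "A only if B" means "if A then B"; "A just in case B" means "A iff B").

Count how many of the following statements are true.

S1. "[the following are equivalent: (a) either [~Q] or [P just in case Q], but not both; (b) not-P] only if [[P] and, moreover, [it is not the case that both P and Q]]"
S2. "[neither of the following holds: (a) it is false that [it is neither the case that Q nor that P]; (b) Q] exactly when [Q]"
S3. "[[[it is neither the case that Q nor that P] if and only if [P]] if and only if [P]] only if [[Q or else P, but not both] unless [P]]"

3

S1: Parsed as ((~Q xor (P <-> Q)) <-> ~P) -> (P & (P nand Q))

~Q = ~F = T
P <-> Q = T <-> F = F
~Q xor (P <-> Q) = T xor F = T
~P = ~T = F
(~Q xor (P <-> Q)) <-> ~P = T <-> F = F
P nand Q = T nand F = T
P & (P nand Q) = T & T = T
((~Q xor (P <-> Q)) <-> ~P) -> (P & (P nand Q)) = F -> T = T
So S1 is true.

S2: Formalization: (~(Q nor P) nor Q) <-> Q

Q nor P = F nor T = F
~(Q nor P) = ~F = T
~(Q nor P) nor Q = T nor F = F
(~(Q nor P) nor Q) <-> Q = F <-> F = T
Thus S2 is true.

S3: Formalization: (((Q nor P) <-> P) <-> P) -> ((Q xor P) | P)

Q nor P = F nor T = F
(Q nor P) <-> P = F <-> T = F
((Q nor P) <-> P) <-> P = F <-> T = F
Q xor P = F xor T = T
(Q xor P) | P = T | T = T
(((Q nor P) <-> P) <-> P) -> ((Q xor P) | P) = F -> T = T
So S3 is true.

3 of the 3 statements are true.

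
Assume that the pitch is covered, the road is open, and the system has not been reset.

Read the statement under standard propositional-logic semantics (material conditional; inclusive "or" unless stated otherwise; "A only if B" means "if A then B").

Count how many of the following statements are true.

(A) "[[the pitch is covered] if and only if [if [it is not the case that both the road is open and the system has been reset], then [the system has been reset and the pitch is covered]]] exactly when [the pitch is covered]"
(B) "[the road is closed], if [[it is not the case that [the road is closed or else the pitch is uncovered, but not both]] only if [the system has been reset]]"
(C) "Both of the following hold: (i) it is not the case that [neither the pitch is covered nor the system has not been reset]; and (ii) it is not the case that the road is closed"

2

Let U = "the pitch is covered" (T), N = "the road is closed" (F), L = "the system has been reset" (F).

(A): This is (U ↔ ((¬N ↑ L) → (L ∧ U))) ↔ U.

¬N = ¬F = T
¬N ↑ L = T ↑ F = T
L ∧ U = F ∧ T = F
(¬N ↑ L) → (L ∧ U) = T → F = F
U ↔ ((¬N ↑ L) → (L ∧ U)) = T ↔ F = F
(U ↔ ((¬N ↑ L) → (L ∧ U))) ↔ U = F ↔ T = F
Thus (A) is false.

(B): Formalization: (¬(N ⊕ ¬U) → L) → N

¬U = ¬T = F
N ⊕ ¬U = F ⊕ F = F
¬(N ⊕ ¬U) = ¬F = T
¬(N ⊕ ¬U) → L = T → F = F
(¬(N ⊕ ¬U) → L) → N = F → F = T
So (B) is true.

(C): In symbols: ¬(U ↓ ¬L) ∧ ¬N

¬L = ¬F = T
U ↓ ¬L = T ↓ T = F
¬(U ↓ ¬L) = ¬F = T
¬N = ¬F = T
¬(U ↓ ¬L) ∧ ¬N = T ∧ T = T
So (C) is true.

True statements: 2 ((B), (C)).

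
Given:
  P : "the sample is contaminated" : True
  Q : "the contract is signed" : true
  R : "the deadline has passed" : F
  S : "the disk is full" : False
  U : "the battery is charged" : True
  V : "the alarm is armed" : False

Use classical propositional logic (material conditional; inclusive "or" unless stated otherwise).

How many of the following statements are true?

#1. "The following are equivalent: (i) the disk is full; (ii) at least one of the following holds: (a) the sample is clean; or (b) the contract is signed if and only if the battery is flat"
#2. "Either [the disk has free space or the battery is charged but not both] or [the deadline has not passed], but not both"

2

#1: Formalization: S <-> (~P | (Q <-> ~U))

~P = ~T = F
~U = ~T = F
Q <-> ~U = T <-> F = F
~P | (Q <-> ~U) = F | F = F
S <-> (~P | (Q <-> ~U)) = F <-> F = T
Hence #1 is true.

#2: This is (~S xor U) xor ~R.

~S = ~F = T
~S xor U = T xor T = F
~R = ~F = T
(~S xor U) xor ~R = F xor T = T
Thus #2 is true.

True statements: 2.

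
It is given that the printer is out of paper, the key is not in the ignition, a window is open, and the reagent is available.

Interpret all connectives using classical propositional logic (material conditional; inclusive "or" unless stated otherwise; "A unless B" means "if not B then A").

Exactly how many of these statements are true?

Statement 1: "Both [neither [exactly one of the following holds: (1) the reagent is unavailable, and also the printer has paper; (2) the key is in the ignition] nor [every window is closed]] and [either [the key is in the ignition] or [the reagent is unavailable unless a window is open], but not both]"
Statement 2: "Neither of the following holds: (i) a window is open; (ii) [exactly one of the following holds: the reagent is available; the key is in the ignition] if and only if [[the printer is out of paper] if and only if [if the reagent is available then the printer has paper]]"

1

Let K = "the reagent is available" (T), D = "the printer has paper" (F), Q = "the key is in the ignition" (F), W = "a window is open" (T).

Statement 1: Formalization: (((¬K ∧ D) ⊕ Q) ↓ ¬W) ∧ (Q ⊕ (¬K ∨ W))

¬K = ¬T = F
¬K ∧ D = F ∧ F = F
(¬K ∧ D) ⊕ Q = F ⊕ F = F
¬W = ¬T = F
((¬K ∧ D) ⊕ Q) ↓ ¬W = F ↓ F = T
¬K = ¬T = F
¬K ∨ W = F ∨ T = T
Q ⊕ (¬K ∨ W) = F ⊕ T = T
(((¬K ∧ D) ⊕ Q) ↓ ¬W) ∧ (Q ⊕ (¬K ∨ W)) = T ∧ T = T
So Statement 1 is true.

Statement 2: Parsed as W ↓ ((K ⊕ Q) ↔ (¬D ↔ (K → D)))

K ⊕ Q = T ⊕ F = T
¬D = ¬F = T
K → D = T → F = F
¬D ↔ (K → D) = T ↔ F = F
(K ⊕ Q) ↔ (¬D ↔ (K → D)) = T ↔ F = F
W ↓ ((K ⊕ Q) ↔ (¬D ↔ (K → D))) = T ↓ F = F
Hence Statement 2 is false.

True statements: 1 (Statement 1).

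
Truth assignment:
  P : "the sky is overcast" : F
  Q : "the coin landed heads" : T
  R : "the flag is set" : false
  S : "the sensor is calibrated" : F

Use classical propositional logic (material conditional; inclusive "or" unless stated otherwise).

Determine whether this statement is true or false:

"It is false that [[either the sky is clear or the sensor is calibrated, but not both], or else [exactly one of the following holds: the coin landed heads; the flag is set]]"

False.

In symbols: ¬((¬P ⊕ S) ∨ (Q ⊕ R))

¬P = ¬F = T
¬P ⊕ S = T ⊕ F = T
Q ⊕ R = T ⊕ F = T
(¬P ⊕ S) ∨ (Q ⊕ R) = T ∨ T = T
¬((¬P ⊕ S) ∨ (Q ⊕ R)) = ¬T = F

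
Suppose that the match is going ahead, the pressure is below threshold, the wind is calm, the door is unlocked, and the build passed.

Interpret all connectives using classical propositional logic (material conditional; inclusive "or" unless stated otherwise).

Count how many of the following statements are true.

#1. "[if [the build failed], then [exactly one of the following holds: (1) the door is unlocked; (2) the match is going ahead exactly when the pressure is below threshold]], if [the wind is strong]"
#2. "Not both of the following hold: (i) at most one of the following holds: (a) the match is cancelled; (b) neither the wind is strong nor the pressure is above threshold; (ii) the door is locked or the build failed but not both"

2

Let R = "the wind is strong" (F), U = "the build passed" (T), S = "the door is locked" (F), P = "the match is cancelled" (F), Q = "the pressure is above threshold" (F).

#1: Formalization: R -> (~U -> (~S xor (~P <-> ~Q)))

~U = ~T = F
~S = ~F = T
~P = ~F = T
~Q = ~F = T
~P <-> ~Q = T <-> T = T
~S xor (~P <-> ~Q) = T xor T = F
~U -> (~S xor (~P <-> ~Q)) = F -> F = T
R -> (~U -> (~S xor (~P <-> ~Q))) = F -> T = T
Hence #1 is true.

#2: Formalization: (P nand (R nor Q)) nand (S xor ~U)

R nor Q = F nor F = T
P nand (R nor Q) = F nand T = T
~U = ~T = F
S xor ~U = F xor F = F
(P nand (R nor Q)) nand (S xor ~U) = T nand F = T
So #2 is true.

2 of the 2 statements are true.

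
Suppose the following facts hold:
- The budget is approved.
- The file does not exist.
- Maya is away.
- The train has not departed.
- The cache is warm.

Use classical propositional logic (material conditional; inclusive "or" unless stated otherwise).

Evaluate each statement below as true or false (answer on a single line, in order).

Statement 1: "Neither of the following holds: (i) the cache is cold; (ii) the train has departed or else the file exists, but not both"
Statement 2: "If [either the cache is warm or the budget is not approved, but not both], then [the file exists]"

Let D = "the cache is warm" (T), V = "the train has departed" (F), S = "the file exists" (F), M = "the budget is approved" (T).

Statement 1: In symbols: ¬D ↓ (V ⊕ S)

¬D = ¬T = F
V ⊕ S = F ⊕ F = F
¬D ↓ (V ⊕ S) = F ↓ F = T
Hence Statement 1 is true.

Statement 2: In symbols: (D ⊕ ¬M) → S

¬M = ¬T = F
D ⊕ ¬M = T ⊕ F = T
(D ⊕ ¬M) → S = T → F = F
Thus Statement 2 is false.

Statement 1 T / Statement 2 F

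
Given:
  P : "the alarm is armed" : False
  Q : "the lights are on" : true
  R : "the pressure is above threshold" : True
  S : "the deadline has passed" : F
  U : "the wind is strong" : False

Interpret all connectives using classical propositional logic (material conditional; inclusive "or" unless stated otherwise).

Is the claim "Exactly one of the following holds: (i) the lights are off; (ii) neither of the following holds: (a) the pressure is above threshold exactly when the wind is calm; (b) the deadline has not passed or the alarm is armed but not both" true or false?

False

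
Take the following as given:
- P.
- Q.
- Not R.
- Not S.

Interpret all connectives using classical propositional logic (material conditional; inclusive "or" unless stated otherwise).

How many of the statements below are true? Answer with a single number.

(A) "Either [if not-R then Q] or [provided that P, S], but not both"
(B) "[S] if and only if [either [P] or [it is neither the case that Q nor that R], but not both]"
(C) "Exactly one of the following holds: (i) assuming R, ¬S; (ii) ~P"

(A): Formalization: (¬R → Q) ⊕ (P → S)

¬R = ¬F = T
¬R → Q = T → T = T
P → S = T → F = F
(¬R → Q) ⊕ (P → S) = T ⊕ F = T
Hence (A) is true.

(B): Parsed as S ↔ (P ⊕ (Q ↓ R))

Q ↓ R = T ↓ F = F
P ⊕ (Q ↓ R) = T ⊕ F = T
S ↔ (P ⊕ (Q ↓ R)) = F ↔ T = F
Thus (B) is false.

(C): Parsed as (R → ¬S) ⊕ ¬P

¬S = ¬F = T
R → ¬S = F → T = T
¬P = ¬T = F
(R → ¬S) ⊕ ¬P = T ⊕ F = T
Thus (C) is true.

Count: 2.

2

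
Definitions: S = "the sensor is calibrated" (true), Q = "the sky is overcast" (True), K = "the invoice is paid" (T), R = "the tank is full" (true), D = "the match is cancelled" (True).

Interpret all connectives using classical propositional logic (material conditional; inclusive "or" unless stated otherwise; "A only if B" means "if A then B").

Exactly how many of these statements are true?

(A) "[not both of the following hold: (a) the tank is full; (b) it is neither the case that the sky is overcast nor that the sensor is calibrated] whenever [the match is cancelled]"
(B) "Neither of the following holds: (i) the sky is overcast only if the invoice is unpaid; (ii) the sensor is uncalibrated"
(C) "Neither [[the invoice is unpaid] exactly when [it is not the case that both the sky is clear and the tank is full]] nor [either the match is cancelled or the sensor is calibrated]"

(A): Parsed as D -> (R nand (Q nor S))

Q nor S = True nor True = False
R nand (Q nor S) = True nand False = True
D -> (R nand (Q nor S)) = True -> True = True
So (A) is true.

(B): Formalization: (Q -> not K) nor not S

not K = not True = False
Q -> not K = True -> False = False
not S = not True = False
(Q -> not K) nor not S = False nor False = True
Thus (B) is true.

(C): In symbols: (not K iff (not Q nand R)) nor (D or S)

not K = not True = False
not Q = not True = False
not Q nand R = False nand True = True
not K iff (not Q nand R) = False iff True = False
D or S = True or True = True
(not K iff (not Q nand R)) nor (D or S) = False nor True = False
So (C) is false.

True statements: 2.

2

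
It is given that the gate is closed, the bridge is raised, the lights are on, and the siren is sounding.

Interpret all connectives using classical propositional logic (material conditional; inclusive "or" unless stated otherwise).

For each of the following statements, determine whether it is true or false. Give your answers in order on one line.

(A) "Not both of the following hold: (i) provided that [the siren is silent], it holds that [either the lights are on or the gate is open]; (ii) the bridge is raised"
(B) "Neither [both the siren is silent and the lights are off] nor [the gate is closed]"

(A) F; (B) F

Let N = "the siren is sounding" (T), U = "the lights are on" (T), S = "the gate is open" (F), R = "the bridge is raised" (T).

(A): Formalization: (~N -> (U | S)) nand R

~N = ~T = F
U | S = T | F = T
~N -> (U | S) = F -> T = T
(~N -> (U | S)) nand R = T nand T = F
Hence (A) is false.

(B): Formalization: (~N & ~U) nor ~S

~N = ~T = F
~U = ~T = F
~N & ~U = F & F = F
~S = ~F = T
(~N & ~U) nor ~S = F nor T = F
Hence (B) is false.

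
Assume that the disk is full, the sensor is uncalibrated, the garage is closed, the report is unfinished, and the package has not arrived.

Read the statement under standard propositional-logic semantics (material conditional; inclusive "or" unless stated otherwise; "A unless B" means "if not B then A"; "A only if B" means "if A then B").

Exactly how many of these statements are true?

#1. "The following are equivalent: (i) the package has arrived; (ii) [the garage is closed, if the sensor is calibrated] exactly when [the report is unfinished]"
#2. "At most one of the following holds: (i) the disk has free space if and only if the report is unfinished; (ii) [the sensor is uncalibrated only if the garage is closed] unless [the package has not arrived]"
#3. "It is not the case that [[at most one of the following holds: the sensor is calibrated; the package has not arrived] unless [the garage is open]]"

Let U = "the package has arrived" (False), Q = "the sensor is calibrated" (False), R = "the garage is closed" (True), S = "the report is finished" (False), P = "the disk is full" (True).

#1: Formalization: U iff ((Q -> R) iff not S)

Q -> R = False -> True = True
not S = not False = True
(Q -> R) iff not S = True iff True = True
U iff ((Q -> R) iff not S) = False iff True = False
Hence #1 is false.

#2: In symbols: (not P iff not S) nand ((not Q -> R) or not U)

not P = not True = False
not S = not False = True
not P iff not S = False iff True = False
not Q = not False = True
not Q -> R = True -> True = True
not U = not False = True
(not Q -> R) or not U = True or True = True
(not P iff not S) nand ((not Q -> R) or not U) = False nand True = True
Thus #2 is true.

#3: This is not ((Q nand not U) or not R).

not U = not False = True
Q nand not U = False nand True = True
not R = not True = False
(Q nand not U) or not R = True or False = True
not ((Q nand not U) or not R) = not True = False
So #3 is false.

True statements: 1 (#2).

1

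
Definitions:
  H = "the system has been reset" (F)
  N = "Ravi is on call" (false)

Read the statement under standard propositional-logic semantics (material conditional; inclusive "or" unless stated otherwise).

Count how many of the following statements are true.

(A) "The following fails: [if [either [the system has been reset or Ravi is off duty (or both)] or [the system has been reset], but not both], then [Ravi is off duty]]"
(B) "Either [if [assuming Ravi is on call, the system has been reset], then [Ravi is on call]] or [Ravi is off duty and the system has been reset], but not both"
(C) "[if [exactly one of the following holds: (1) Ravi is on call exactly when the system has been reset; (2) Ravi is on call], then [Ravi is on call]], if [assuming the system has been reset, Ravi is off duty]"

0

(A): In symbols: not (((H or not N) xor H) -> not N)

not N = not False = True
H or not N = False or True = True
(H or not N) xor H = True xor False = True
not N = not False = True
((H or not N) xor H) -> not N = True -> True = True
not (((H or not N) xor H) -> not N) = not True = False
So (A) is false.

(B): Parsed as ((N -> H) -> N) xor (not N and H)

N -> H = False -> False = True
(N -> H) -> N = True -> False = False
not N = not False = True
not N and H = True and False = False
((N -> H) -> N) xor (not N and H) = False xor False = False
So (B) is false.

(C): This is (H -> not N) -> (((N iff H) xor N) -> N).

not N = not False = True
H -> not N = False -> True = True
N iff H = False iff False = True
(N iff H) xor N = True xor False = True
((N iff H) xor N) -> N = True -> False = False
(H -> not N) -> (((N iff H) xor N) -> N) = True -> False = False
So (C) is false.

0 of the 3 statements are true (none).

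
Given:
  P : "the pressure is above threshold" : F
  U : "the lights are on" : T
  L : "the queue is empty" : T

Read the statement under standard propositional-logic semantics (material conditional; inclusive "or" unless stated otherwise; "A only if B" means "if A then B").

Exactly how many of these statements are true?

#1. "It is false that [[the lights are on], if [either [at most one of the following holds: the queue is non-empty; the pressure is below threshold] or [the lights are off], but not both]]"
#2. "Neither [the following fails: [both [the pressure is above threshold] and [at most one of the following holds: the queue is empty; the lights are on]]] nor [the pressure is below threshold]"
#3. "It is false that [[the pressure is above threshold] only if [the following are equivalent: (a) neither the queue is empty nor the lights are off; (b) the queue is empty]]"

0

#1: Formalization: ¬(((¬L ↑ ¬P) ⊕ ¬U) → U)

¬L = ¬T = F
¬P = ¬F = T
¬L ↑ ¬P = F ↑ T = T
¬U = ¬T = F
(¬L ↑ ¬P) ⊕ ¬U = T ⊕ F = T
((¬L ↑ ¬P) ⊕ ¬U) → U = T → T = T
¬(((¬L ↑ ¬P) ⊕ ¬U) → U) = ¬T = F
So #1 is false.

#2: Formalization: ¬(P ∧ (L ↑ U)) ↓ ¬P

L ↑ U = T ↑ T = F
P ∧ (L ↑ U) = F ∧ F = F
¬(P ∧ (L ↑ U)) = ¬F = T
¬P = ¬F = T
¬(P ∧ (L ↑ U)) ↓ ¬P = T ↓ T = F
Thus #2 is false.

#3: This is ¬(P → ((L ↓ ¬U) ↔ L)).

¬U = ¬T = F
L ↓ ¬U = T ↓ F = F
(L ↓ ¬U) ↔ L = F ↔ T = F
P → ((L ↓ ¬U) ↔ L) = F → F = T
¬(P → ((L ↓ ¬U) ↔ L)) = ¬T = F
So #3 is false.

Count: 0.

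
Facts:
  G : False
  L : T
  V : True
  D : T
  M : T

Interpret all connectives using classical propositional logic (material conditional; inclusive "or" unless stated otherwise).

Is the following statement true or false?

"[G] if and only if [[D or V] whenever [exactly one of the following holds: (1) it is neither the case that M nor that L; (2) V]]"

In symbols: G ↔ (((M ↓ L) ⊕ V) → (D ∨ V))

M ↓ L = T ↓ T = F
(M ↓ L) ⊕ V = F ⊕ T = T
D ∨ V = T ∨ T = T
((M ↓ L) ⊕ V) → (D ∨ V) = T → T = T
G ↔ (((M ↓ L) ⊕ V) → (D ∨ V)) = F ↔ T = F

false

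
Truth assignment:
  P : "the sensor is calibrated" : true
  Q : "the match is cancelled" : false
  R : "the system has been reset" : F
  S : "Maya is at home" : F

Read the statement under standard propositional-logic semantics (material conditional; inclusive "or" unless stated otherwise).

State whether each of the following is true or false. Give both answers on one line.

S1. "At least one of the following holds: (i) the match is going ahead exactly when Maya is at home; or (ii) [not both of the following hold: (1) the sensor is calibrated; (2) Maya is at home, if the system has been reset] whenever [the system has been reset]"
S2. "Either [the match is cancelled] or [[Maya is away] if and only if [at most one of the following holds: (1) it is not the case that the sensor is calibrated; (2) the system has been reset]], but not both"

S1 T; S2 T

S1: In symbols: (¬Q ↔ S) ∨ (R → (P ↑ (R → S)))

¬Q = ¬F = T
¬Q ↔ S = T ↔ F = F
R → S = F → F = T
P ↑ (R → S) = T ↑ T = F
R → (P ↑ (R → S)) = F → F = T
(¬Q ↔ S) ∨ (R → (P ↑ (R → S))) = F ∨ T = T
So S1 is true.

S2: This is Q ⊕ (¬S ↔ (¬P ↑ R)).

¬S = ¬F = T
¬P = ¬T = F
¬P ↑ R = F ↑ F = T
¬S ↔ (¬P ↑ R) = T ↔ T = T
Q ⊕ (¬S ↔ (¬P ↑ R)) = F ⊕ T = T
Hence S2 is true.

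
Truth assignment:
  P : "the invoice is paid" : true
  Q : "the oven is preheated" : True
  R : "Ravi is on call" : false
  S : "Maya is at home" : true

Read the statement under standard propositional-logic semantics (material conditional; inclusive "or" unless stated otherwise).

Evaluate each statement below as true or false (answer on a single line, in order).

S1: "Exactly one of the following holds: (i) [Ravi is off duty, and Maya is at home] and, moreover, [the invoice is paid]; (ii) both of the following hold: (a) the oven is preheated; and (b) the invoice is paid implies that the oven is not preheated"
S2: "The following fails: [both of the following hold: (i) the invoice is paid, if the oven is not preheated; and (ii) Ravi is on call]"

S1 true, S2 true

S1: In symbols: ((not R and S) and P) xor (Q and (P -> not Q))

not R = not False = True
not R and S = True and True = True
(not R and S) and P = True and True = True
not Q = not True = False
P -> not Q = True -> False = False
Q and (P -> not Q) = True and False = False
((not R and S) and P) xor (Q and (P -> not Q)) = True xor False = True
Hence S1 is true.

S2: This is not ((not Q -> P) and R).

not Q = not True = False
not Q -> P = False -> True = True
(not Q -> P) and R = True and False = False
not ((not Q -> P) and R) = not False = True
Hence S2 is true.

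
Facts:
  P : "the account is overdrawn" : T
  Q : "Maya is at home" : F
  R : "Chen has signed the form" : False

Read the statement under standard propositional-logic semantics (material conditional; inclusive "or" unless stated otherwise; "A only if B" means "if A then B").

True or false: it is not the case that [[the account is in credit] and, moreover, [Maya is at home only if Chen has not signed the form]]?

True

Values: P=True, Q=False, R=False.
Formalization: not (not P and (Q -> not R))

not P = not True = False
not R = not False = True
Q -> not R = False -> True = True
not P and (Q -> not R) = False and True = False
not (not P and (Q -> not R)) = not False = True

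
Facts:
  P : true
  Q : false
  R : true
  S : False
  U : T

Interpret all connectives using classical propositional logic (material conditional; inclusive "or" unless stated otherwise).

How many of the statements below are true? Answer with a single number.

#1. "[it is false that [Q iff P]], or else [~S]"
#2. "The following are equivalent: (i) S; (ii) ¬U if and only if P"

2

#1: Formalization: not (Q iff P) or not S

Q iff P = False iff True = False
not (Q iff P) = not False = True
not S = not False = True
not (Q iff P) or not S = True or True = True
Hence #1 is true.

#2: Parsed as S iff (not U iff P)

not U = not True = False
not U iff P = False iff True = False
S iff (not U iff P) = False iff False = True
Thus #2 is true.

2 of the 2 statements are true.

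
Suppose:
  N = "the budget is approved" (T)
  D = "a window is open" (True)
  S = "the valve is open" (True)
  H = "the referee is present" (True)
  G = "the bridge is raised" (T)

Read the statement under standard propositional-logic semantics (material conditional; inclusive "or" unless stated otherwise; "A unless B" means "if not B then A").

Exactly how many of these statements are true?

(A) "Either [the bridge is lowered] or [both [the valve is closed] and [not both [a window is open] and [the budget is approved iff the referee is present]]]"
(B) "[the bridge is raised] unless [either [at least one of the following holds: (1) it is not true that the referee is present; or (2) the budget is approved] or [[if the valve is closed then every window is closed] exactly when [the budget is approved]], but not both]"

(A): In symbols: ¬G ∨ (¬S ∧ (D ↑ (N ↔ H)))

¬G = ¬T = F
¬S = ¬T = F
N ↔ H = T ↔ T = T
D ↑ (N ↔ H) = T ↑ T = F
¬S ∧ (D ↑ (N ↔ H)) = F ∧ F = F
¬G ∨ (¬S ∧ (D ↑ (N ↔ H))) = F ∨ F = F
Hence (A) is false.

(B): This is G ∨ ((¬H ∨ N) ⊕ ((¬S → ¬D) ↔ N)).

¬H = ¬T = F
¬H ∨ N = F ∨ T = T
¬S = ¬T = F
¬D = ¬T = F
¬S → ¬D = F → F = T
(¬S → ¬D) ↔ N = T ↔ T = T
(¬H ∨ N) ⊕ ((¬S → ¬D) ↔ N) = T ⊕ T = F
G ∨ ((¬H ∨ N) ⊕ ((¬S → ¬D) ↔ N)) = T ∨ F = T
Thus (B) is true.

True statements: 1 ((B)).

1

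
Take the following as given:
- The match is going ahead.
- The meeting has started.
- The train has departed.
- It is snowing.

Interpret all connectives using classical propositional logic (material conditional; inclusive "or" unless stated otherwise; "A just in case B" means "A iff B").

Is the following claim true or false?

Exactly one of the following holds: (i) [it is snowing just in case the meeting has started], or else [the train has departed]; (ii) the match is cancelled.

Let S = "it is snowing" (True), Q = "the meeting has started" (True), H = "the train has departed" (True), R = "the match is cancelled" (False).
In symbols: ((S iff Q) or H) xor R

S iff Q = True iff True = True
(S iff Q) or H = True or True = True
((S iff Q) or H) xor R = True xor False = True

The statement is true.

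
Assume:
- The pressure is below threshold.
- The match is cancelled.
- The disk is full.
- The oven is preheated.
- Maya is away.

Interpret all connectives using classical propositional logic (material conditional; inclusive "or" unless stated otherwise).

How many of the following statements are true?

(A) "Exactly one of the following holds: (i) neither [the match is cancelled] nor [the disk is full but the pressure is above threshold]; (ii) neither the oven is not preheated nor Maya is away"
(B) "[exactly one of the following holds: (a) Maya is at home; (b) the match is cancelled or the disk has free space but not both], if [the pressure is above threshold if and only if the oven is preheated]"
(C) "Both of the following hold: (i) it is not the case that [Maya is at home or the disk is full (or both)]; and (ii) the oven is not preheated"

1

Let Q = "the match is cancelled" (T), R = "the disk is full" (T), P = "the pressure is above threshold" (F), S = "the oven is preheated" (T), U = "Maya is at home" (F).

(A): This is (Q ↓ (R ∧ P)) ⊕ (¬S ↓ ¬U).

R ∧ P = T ∧ F = F
Q ↓ (R ∧ P) = T ↓ F = F
¬S = ¬T = F
¬U = ¬F = T
¬S ↓ ¬U = F ↓ T = F
(Q ↓ (R ∧ P)) ⊕ (¬S ↓ ¬U) = F ⊕ F = F
Thus (A) is false.

(B): This is (P ↔ S) → (U ⊕ (Q ⊕ ¬R)).

P ↔ S = F ↔ T = F
¬R = ¬T = F
Q ⊕ ¬R = T ⊕ F = T
U ⊕ (Q ⊕ ¬R) = F ⊕ T = T
(P ↔ S) → (U ⊕ (Q ⊕ ¬R)) = F → T = T
Thus (B) is true.

(C): This is ¬(U ∨ R) ∧ ¬S.

U ∨ R = F ∨ T = T
¬(U ∨ R) = ¬T = F
¬S = ¬T = F
¬(U ∨ R) ∧ ¬S = F ∧ F = F
Hence (C) is false.

Count: 1.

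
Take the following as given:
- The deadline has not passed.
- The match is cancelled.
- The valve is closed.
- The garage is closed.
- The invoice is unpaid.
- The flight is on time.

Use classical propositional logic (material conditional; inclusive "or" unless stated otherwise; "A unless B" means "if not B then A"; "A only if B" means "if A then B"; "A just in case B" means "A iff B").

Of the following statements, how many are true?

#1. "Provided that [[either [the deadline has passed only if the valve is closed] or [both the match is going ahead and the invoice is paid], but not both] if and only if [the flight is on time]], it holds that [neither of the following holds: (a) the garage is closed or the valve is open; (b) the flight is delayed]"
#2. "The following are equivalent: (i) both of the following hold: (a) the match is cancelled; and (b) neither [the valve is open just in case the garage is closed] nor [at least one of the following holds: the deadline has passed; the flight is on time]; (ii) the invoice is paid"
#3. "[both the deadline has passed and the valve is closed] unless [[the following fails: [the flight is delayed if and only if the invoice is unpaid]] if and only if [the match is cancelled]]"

2

Let U = "the deadline has passed" (F), P = "the valve is open" (F), R = "the match is cancelled" (T), H = "the invoice is paid" (F), M = "the flight is delayed" (F), Q = "the garage is closed" (T).

#1: Formalization: (((U → ¬P) ⊕ (¬R ∧ H)) ↔ ¬M) → ((Q ∨ P) ↓ M)

¬P = ¬F = T
U → ¬P = F → T = T
¬R = ¬T = F
¬R ∧ H = F ∧ F = F
(U → ¬P) ⊕ (¬R ∧ H) = T ⊕ F = T
¬M = ¬F = T
((U → ¬P) ⊕ (¬R ∧ H)) ↔ ¬M = T ↔ T = T
Q ∨ P = T ∨ F = T
(Q ∨ P) ↓ M = T ↓ F = F
(((U → ¬P) ⊕ (¬R ∧ H)) ↔ ¬M) → ((Q ∨ P) ↓ M) = T → F = F
Hence #1 is false.

#2: Parsed as (R ∧ ((P ↔ Q) ↓ (U ∨ ¬M))) ↔ H

P ↔ Q = F ↔ T = F
¬M = ¬F = T
U ∨ ¬M = F ∨ T = T
(P ↔ Q) ↓ (U ∨ ¬M) = F ↓ T = F
R ∧ ((P ↔ Q) ↓ (U ∨ ¬M)) = T ∧ F = F
(R ∧ ((P ↔ Q) ↓ (U ∨ ¬M))) ↔ H = F ↔ F = T
Hence #2 is true.

#3: This is (U ∧ ¬P) ∨ (¬(M ↔ ¬H) ↔ R).

¬P = ¬F = T
U ∧ ¬P = F ∧ T = F
¬H = ¬F = T
M ↔ ¬H = F ↔ T = F
¬(M ↔ ¬H) = ¬F = T
¬(M ↔ ¬H) ↔ R = T ↔ T = T
(U ∧ ¬P) ∨ (¬(M ↔ ¬H) ↔ R) = F ∨ T = T
Hence #3 is true.

True statements: 2.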